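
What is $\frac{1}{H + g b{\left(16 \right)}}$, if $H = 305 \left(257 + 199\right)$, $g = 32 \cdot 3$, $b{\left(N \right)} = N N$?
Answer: $\frac{1}{163656} \approx 6.1104 \cdot 10^{-6}$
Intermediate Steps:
$b{\left(N \right)} = N^{2}$
$g = 96$
$H = 139080$ ($H = 305 \cdot 456 = 139080$)
$\frac{1}{H + g b{\left(16 \right)}} = \frac{1}{139080 + 96 \cdot 16^{2}} = \frac{1}{139080 + 96 \cdot 256} = \frac{1}{139080 + 24576} = \frac{1}{163656}$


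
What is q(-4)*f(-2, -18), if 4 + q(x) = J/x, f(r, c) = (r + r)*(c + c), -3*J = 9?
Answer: -468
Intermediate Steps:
J = -3 (J = -1/3*9 = -3)
f(r, c) = 4*c*r (f(r, c) = (2*r)*(2*c) = 4*c*r)
q(x) = -4 - 3/x
q(-4)*f(-2, -18) = (-4 - 3/(-4))*(4*(-18)*(-2)) = (-4 - 3*(-1/4))*144 = (-4 + 3/4)*144 = -13/4*144 = -468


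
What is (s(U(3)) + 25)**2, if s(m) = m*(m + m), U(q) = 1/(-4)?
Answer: 40401/64 ≈ 631.27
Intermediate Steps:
U(q) = -1/4
s(m) = 2*m**2 (s(m) = m*(2*m) = 2*m**2)
(s(U(3)) + 25)**2 = (2*(-1/4)**2 + 25)**2 = (2*(1/16) + 25)**2 = (1/8 + 25)**2 = (201/8)**2 = 40401/64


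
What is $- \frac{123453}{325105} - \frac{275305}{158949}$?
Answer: $- \frac{9920523902}{4697737695} \approx -2.1118$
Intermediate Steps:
$- \frac{123453}{325105} - \frac{275305}{158949} = \left(-123453\right) \frac{1}{325105} - \frac{275305}{158949} = - \frac{11223}{29555} - \frac{275305}{158949} = - \frac{9920523902}{4697737695}$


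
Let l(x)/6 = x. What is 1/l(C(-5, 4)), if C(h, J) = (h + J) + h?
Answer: -1/36 ≈ -0.027778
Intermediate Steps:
C(h, J) = J + 2*h (C(h, J) = (J + h) + h = J + 2*h)
l(x) = 6*x
1/l(C(-5, 4)) = 1/(6*(4 + 2*(-5))) = 1/(6*(4 - 10)) = 1/(6*(-6)) = 1/(-36) = -1/36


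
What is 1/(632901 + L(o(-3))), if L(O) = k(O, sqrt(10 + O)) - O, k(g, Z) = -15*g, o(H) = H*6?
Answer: 1/633189 ≈ 1.5793e-6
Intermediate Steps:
o(H) = 6*H
L(O) = -16*O (L(O) = -15*O - O = -16*O)
1/(632901 + L(o(-3))) = 1/(632901 - 96*(-3)) = 1/(632901 - 16*(-18)) = 1/(632901 + 288) = 1/633189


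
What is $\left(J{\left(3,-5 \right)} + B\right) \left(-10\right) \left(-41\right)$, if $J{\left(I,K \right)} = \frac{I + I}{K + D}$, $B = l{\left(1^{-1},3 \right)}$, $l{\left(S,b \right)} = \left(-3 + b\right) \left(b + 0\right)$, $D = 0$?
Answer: $-492$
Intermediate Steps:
$l{\left(S,b \right)} = b \left(-3 + b\right)$ ($l{\left(S,b \right)} = \left(-3 + b\right) b = b \left(-3 + b\right)$)
$B = 0$ ($B = 3 \left(-3 + 3\right) = 3 \cdot 0 = 0$)
$J{\left(I,K \right)} = \frac{2 I}{K}$ ($J{\left(I,K \right)} = \frac{I + I}{K + 0} = \frac{2 I}{K}$)
$\left(J{\left(3,-5 \right)} + B\right) \left(-10\right) \left(-41\right) = \left(2 \cdot 3 \frac{1}{-5} + 0\right) \left(-10\right) \left(-41\right) = \left(2 \cdot 3 \left(- \frac{1}{5}\right) + 0\right) \left(-10\right) \left(-41\right) = \left(- \frac{6}{5} + 0\right) \left(-10\right) \left(-41\right) = \left(- \frac{6}{5}\right) \left(-10\right) \left(-41\right) = 12 \left(-41\right) = -492$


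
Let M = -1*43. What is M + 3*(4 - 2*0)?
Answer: -31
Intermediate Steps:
M = -43
M + 3*(4 - 2*0) = -43 + 3*(4 - 2*0) = -43 + 3*(4 + 0) = -43 + 3*4 = -43 + 12 = -31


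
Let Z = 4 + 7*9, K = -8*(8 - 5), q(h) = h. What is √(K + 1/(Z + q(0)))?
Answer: I*√107669/67 ≈ 4.8975*I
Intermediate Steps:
K = -24 (K = -8*3 = -24)
Z = 67 (Z = 4 + 63 = 67)
√(K + 1/(Z + q(0))) = √(-24 + 1/(67 + 0)) = √(-24 + 1/67) = √(-1607/67) = I*√107669/67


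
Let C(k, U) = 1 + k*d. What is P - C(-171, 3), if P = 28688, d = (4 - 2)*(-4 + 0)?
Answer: 27319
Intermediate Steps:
d = -8 (d = 2*(-4) = -8)
C(k, U) = 1 - 8*k (C(k, U) = 1 + k*(-8) = 1 - 8*k)
P - C(-171, 3) = 28688 - (1 - 8*(-171)) = 28688 - (1 + 1368) = 28688 - 1*1369 = 28688 - 1369 = 27319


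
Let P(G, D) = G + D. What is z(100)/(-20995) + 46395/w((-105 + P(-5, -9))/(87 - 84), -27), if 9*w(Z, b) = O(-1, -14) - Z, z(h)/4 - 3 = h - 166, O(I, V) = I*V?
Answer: 26299742247/3380195 ≈ 7780.5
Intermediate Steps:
z(h) = -652 + 4*h (z(h) = 12 + 4*(h - 166) = 12 + 4*(-166 + h) = 12 + (-664 + 4*h) = -652 + 4*h)
P(G, D) = D + G
w(Z, b) = 14/9 - Z/9 (w(Z, b) = (-1*(-14) - Z)/9 = (14 - Z)/9 = 14/9 - Z/9)
z(100)/(-20995) + 46395/w((-105 + P(-5, -9))/(87 - 84), -27) = (-652 + 4*100)/(-20995) + 46395/(14/9 - (-105 + (-9 - 5))/(9*(87 - 84))) = (-652 + 400)*(-1/20995) + 46395/(14/9 - (-105 - 14)/(9*3)) = -252*(-1/20995) + 46395/(14/9 - (-119)/(9*3)) = 252/20995 + 46395/(14/9 - 1/9*(-119/3)) = 252/20995 + 46395/(14/9 + 119/27) = 252/20995 + 46395/(161/27) = 252/20995 + 46395*(27/161) = 252/20995 + 1252665/161 = 26299742247/3380195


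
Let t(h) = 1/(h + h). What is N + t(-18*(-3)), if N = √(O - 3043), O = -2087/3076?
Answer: 1/108 + I*√7199650995/1538 ≈ 0.0092593 + 55.17*I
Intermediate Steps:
O = -2087/3076 (O = -2087*1/3076 = -2087/3076 ≈ -0.67848)
t(h) = 1/(2*h)
N = I*√7199650995/1538 (N = √(-2087/3076 - 3043) = √(-9362355/3076) = I*√7199650995/1538 ≈ 55.17*I)
N + t(-18*(-3)) = I*√7199650995/1538 + 1/(2*((-18*(-3)))) = I*√7199650995/1538 + (½)/54 = I*√7199650995/1538 + (½)*(1/54) = I*√7199650995/1538 + 1/108 = 1/108 + I*√7199650995/1538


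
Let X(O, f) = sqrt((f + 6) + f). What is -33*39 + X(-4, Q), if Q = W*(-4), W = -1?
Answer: -1287 + sqrt(14) ≈ -1283.3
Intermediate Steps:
Q = 4 (Q = -1*(-4) = 4)
X(O, f) = sqrt(6 + 2*f) (X(O, f) = sqrt((6 + f) + f) = sqrt(6 + 2*f))
-33*39 + X(-4, Q) = -33*39 + sqrt(6 + 2*4) = -1287 + sqrt(6 + 8) = -1287 + sqrt(14)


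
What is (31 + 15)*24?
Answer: 1104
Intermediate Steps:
(31 + 15)*24 = 46*24 = 1104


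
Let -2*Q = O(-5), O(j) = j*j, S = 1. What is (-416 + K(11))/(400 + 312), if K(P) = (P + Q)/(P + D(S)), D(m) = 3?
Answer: -11651/19936 ≈ -0.58442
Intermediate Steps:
O(j) = j²
Q = -25/2 (Q = -½*(-5)² = -½*25 = -25/2 ≈ -12.500)
K(P) = (-25/2 + P)/(3 + P) (K(P) = (P - 25/2)/(P + 3) = (-25/2 + P)/(3 + P))
(-416 + K(11))/(400 + 312) = (-416 + (-25/2 + 11)/(3 + 11))/(400 + 312) = (-416 - 3/2/14)/712 = (-416 + (1/14)*(-3/2))*(1/712) = (-416 - 3/28)*(1/712) = -11651/28*1/712 = -11651/19936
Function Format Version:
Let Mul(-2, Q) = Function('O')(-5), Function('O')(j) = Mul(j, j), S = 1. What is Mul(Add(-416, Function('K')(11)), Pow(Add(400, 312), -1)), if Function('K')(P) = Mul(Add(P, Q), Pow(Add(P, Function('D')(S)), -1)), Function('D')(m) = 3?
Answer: Rational(-11651, 19936) ≈ -0.58442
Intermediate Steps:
Function('O')(j) = Pow(j, 2)
Q = Rational(-25, 2) (Q = Mul(Rational(-1, 2), Pow(-5, 2)) = Mul(Rational(-1, 2), 25) = Rational(-25, 2) ≈ -12.500)
Function('K')(P) = Mul(Pow(Add(3, P), -1), Add(Rational(-25, 2), P)) (Function('K')(P) = Mul(Add(P, Rational(-25, 2)), Pow(Add(P, 3), -1)) = Mul(Add(Rational(-25, 2), P), Pow(Add(3, P), -1)) = Mul(Pow(Add(3, P), -1), Add(Rational(-25, 2), P)))
Mul(Add(-416, Function('K')(11)), Pow(Add(400, 312), -1)) = Mul(Add(-416, Mul(Pow(Add(3, 11), -1), Add(Rational(-25, 2), 11))), Pow(Add(400, 312), -1)) = Mul(Add(-416, Mul(Pow(14, -1), Rational(-3, 2))), Pow(712, -1)) = Mul(Add(-416, Mul(Rational(1, 14), Rational(-3, 2))), Rational(1, 712)) = Mul(Add(-416, Rational(-3, 28)), Rational(1, 712)) = Mul(Rational(-11651, 28), Rational(1, 712)) = Rational(-11651, 19936)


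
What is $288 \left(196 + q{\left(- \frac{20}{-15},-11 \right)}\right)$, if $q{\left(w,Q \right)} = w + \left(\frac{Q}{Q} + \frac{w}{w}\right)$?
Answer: $57408$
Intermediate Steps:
$q{\left(w,Q \right)} = 2 + w$ ($q{\left(w,Q \right)} = w + \left(1 + 1\right) = w + 2 = 2 + w$)
$288 \left(196 + q{\left(- \frac{20}{-15},-11 \right)}\right) = 288 \left(196 + \left(2 - \frac{20}{-15}\right)\right) = 288 \left(196 + \left(2 - - \frac{4}{3}\right)\right) = 288 \left(196 + \left(2 + \frac{4}{3}\right)\right) = 288 \left(196 + \frac{10}{3}\right) = 288 \cdot \frac{598}{3} = 57408$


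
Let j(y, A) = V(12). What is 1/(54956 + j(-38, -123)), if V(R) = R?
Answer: 1/54968 ≈ 1.8192e-5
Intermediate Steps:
j(y, A) = 12
1/(54956 + j(-38, -123)) = 1/(54956 + 12) = 1/54968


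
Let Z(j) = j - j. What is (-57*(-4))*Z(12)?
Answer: 0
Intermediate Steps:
Z(j) = 0
(-57*(-4))*Z(12) = -57*(-4)*0 = 228*0 = 0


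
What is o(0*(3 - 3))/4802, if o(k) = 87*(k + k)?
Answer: 0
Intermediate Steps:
o(k) = 174*k (o(k) = 87*(2*k) = 174*k)
o(0*(3 - 3))/4802 = (174*(0*(3 - 3)))/4802 = (174*(0*0))*(1/4802) = (174*0)*(1/4802) = 0*(1/4802) = 0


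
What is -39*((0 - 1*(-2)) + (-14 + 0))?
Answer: 468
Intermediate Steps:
-39*((0 - 1*(-2)) + (-14 + 0)) = -39*((0 + 2) - 14) = -39*(2 - 14) = -39*(-12) = 468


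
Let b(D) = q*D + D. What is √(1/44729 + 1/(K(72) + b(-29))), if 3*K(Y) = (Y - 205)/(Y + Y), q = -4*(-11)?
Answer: I*√473147321556672895/25222369997 ≈ 0.027272*I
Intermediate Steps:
q = 44
b(D) = 45*D (b(D) = 44*D + D = 45*D)
K(Y) = (-205 + Y)/(6*Y) (K(Y) = ((Y - 205)/(Y + Y))/3 = ((-205 + Y)/((2*Y)))/3 = ((-205 + Y)*(1/(2*Y)))/3 = ((-205 + Y)/(2*Y))/3 = (-205 + Y)/(6*Y))
√(1/44729 + 1/(K(72) + b(-29))) = √(1/44729 + 1/((⅙)*(-205 + 72)/72 + 45*(-29))) = √(1/44729 + 1/((⅙)*(1/72)*(-133) - 1305)) = √(1/44729 + 1/(-133/432 - 1305)) = √(1/44729 + 1/(-563893/432)) = √(1/44729 - 432/563893) = √(-18759035/25222369997) = I*√473147321556672895/25222369997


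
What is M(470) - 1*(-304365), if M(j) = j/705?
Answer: 913097/3 ≈ 3.0437e+5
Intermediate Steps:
M(j) = j/705 (M(j) = j*(1/705) = j/705)
M(470) - 1*(-304365) = (1/705)*470 - 1*(-304365) = ⅔ + 304365 = 913097/3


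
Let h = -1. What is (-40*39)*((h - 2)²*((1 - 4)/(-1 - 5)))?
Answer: -7020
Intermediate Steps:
(-40*39)*((h - 2)²*((1 - 4)/(-1 - 5))) = (-40*39)*((-1 - 2)²*((1 - 4)/(-1 - 5))) = -1560*(-3)²*(-3/(-6)) = -14040*(-3*(-⅙)) = -14040/2 = -1560*9/2 = -7020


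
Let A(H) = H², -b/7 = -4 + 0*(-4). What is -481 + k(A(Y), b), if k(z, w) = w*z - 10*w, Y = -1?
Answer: -733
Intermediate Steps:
b = 28 (b = -7*(-4 + 0*(-4)) = -7*(-4 + 0) = -7*(-4) = 28)
k(z, w) = -10*w + w*z
-481 + k(A(Y), b) = -481 + 28*(-10 + (-1)²) = -481 + 28*(-10 + 1) = -481 + 28*(-9) = -481 - 252 = -733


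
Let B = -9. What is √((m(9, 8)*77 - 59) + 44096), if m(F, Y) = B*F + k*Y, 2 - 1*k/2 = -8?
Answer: 2*√12530 ≈ 223.88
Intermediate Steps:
k = 20 (k = 4 - 2*(-8) = 4 + 16 = 20)
m(F, Y) = -9*F + 20*Y
√((m(9, 8)*77 - 59) + 44096) = √(((-9*9 + 20*8)*77 - 59) + 44096) = √(((-81 + 160)*77 - 59) + 44096) = √((79*77 - 59) + 44096) = √((6083 - 59) + 44096) = √(6024 + 44096) = √50120 = 2*√12530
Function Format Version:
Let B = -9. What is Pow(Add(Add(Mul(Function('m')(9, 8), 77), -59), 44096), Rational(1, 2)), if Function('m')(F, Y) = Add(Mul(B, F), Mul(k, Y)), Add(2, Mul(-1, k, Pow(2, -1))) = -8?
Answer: Mul(2, Pow(12530, Rational(1, 2))) ≈ 223.88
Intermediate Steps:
k = 20 (k = Add(4, Mul(-2, -8)) = Add(4, 16) = 20)
Function('m')(F, Y) = Add(Mul(-9, F), Mul(20, Y))
Pow(Add(Add(Mul(Function('m')(9, 8), 77), -59), 44096), Rational(1, 2)) = Pow(Add(Add(Mul(Add(Mul(-9, 9), Mul(20, 8)), 77), -59), 44096), Rational(1, 2)) = Pow(Add(Add(Mul(Add(-81, 160), 77), -59), 44096), Rational(1, 2)) = Pow(Add(Add(Mul(79, 77), -59), 44096), Rational(1, 2)) = Pow(Add(Add(6083, -59), 44096), Rational(1, 2)) = Pow(Add(6024, 44096), Rational(1, 2)) = Pow(50120, Rational(1, 2)) = Mul(2, Pow(12530, Rational(1, 2)))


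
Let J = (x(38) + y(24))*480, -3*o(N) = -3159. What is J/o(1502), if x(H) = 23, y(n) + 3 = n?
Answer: 7040/351 ≈ 20.057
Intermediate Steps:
y(n) = -3 + n
o(N) = 1053 (o(N) = -1/3*(-3159) = 1053)
J = 21120 (J = (23 + (-3 + 24))*480 = (23 + 21)*480 = 44*480 = 21120)
J/o(1502) = 21120/1053 = 21120*(1/1053) = 7040/351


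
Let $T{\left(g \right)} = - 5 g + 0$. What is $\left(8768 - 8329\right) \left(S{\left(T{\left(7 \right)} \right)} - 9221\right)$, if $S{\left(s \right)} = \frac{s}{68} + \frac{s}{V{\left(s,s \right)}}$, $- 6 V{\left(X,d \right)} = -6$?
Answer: $- \frac{276325477}{68} \approx -4.0636 \cdot 10^{6}$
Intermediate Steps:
$V{\left(X,d \right)} = 1$ ($V{\left(X,d \right)} = \left(- \frac{1}{6}\right) \left(-6\right) = 1$)
$T{\left(g \right)} = - 5 g$
$S{\left(s \right)} = \frac{69 s}{68}$ ($S{\left(s \right)} = \frac{s}{68} + \frac{s}{1} = s \frac{1}{68} + s 1 = \frac{s}{68} + s = \frac{69 s}{68}$)
$\left(8768 - 8329\right) \left(S{\left(T{\left(7 \right)} \right)} - 9221\right) = \left(8768 - 8329\right) \left(\frac{69 \left(\left(-5\right) 7\right)}{68} - 9221\right) = 439 \left(\frac{69}{68} \left(-35\right) - 9221\right) = 439 \left(- \frac{2415}{68} - 9221\right) = 439 \left(- \frac{629443}{68}\right) = - \frac{276325477}{68}$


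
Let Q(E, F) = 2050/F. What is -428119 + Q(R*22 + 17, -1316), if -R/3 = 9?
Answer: -281703327/658 ≈ -4.2812e+5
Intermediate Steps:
R = -27 (R = -3*9 = -27)
-428119 + Q(R*22 + 17, -1316) = -428119 + 2050/(-1316) = -428119 + 2050*(-1/1316) = -428119 - 1025/658 = -281703327/658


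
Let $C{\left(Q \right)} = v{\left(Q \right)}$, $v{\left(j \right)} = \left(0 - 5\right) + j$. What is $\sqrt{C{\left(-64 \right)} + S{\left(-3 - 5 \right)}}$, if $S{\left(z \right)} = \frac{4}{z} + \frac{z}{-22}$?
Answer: $\frac{39 i \sqrt{22}}{22} \approx 8.3148 i$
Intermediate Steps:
$S{\left(z \right)} = \frac{4}{z} - \frac{z}{22}$ ($S{\left(z \right)} = \frac{4}{z} + z \left(- \frac{1}{22}\right) = \frac{4}{z} - \frac{z}{22}$)
$v{\left(j \right)} = -5 + j$
$C{\left(Q \right)} = -5 + Q$
$\sqrt{C{\left(-64 \right)} + S{\left(-3 - 5 \right)}} = \sqrt{\left(-5 - 64\right) - \left(- \frac{4}{-3 - 5} + \frac{-3 - 5}{22}\right)} = \sqrt{-69 - \left(- \frac{4}{-3 - 5} + \frac{-3 - 5}{22}\right)} = \sqrt{-69 + \left(\frac{4}{-8} - - \frac{4}{11}\right)} = \sqrt{-69 + \left(4 \left(- \frac{1}{8}\right) + \frac{4}{11}\right)} = \sqrt{-69 + \left(- \frac{1}{2} + \frac{4}{11}\right)} = \sqrt{-69 - \frac{3}{22}} = \sqrt{- \frac{1521}{22}} = \frac{39 i \sqrt{22}}{22}$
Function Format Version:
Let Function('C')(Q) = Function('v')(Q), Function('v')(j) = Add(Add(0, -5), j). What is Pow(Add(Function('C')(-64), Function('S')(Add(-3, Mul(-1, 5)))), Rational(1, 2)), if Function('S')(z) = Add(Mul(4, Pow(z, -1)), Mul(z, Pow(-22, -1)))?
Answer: Mul(Rational(39, 22), I, Pow(22, Rational(1, 2))) ≈ Mul(8.3148, I)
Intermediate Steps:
Function('S')(z) = Add(Mul(4, Pow(z, -1)), Mul(Rational(-1, 22), z)) (Function('S')(z) = Add(Mul(4, Pow(z, -1)), Mul(z, Rational(-1, 22))) = Add(Mul(4, Pow(z, -1)), Mul(Rational(-1, 22), z)))
Function('v')(j) = Add(-5, j)
Function('C')(Q) = Add(-5, Q)
Pow(Add(Function('C')(-64), Function('S')(Add(-3, Mul(-1, 5)))), Rational(1, 2)) = Pow(Add(Add(-5, -64), Add(Mul(4, Pow(Add(-3, Mul(-1, 5)), -1)), Mul(Rational(-1, 22), Add(-3, Mul(-1, 5))))), Rational(1, 2)) = Pow(Add(-69, Add(Mul(4, Pow(Add(-3, -5), -1)), Mul(Rational(-1, 22), Add(-3, -5)))), Rational(1, 2)) = Pow(Add(-69, Add(Mul(4, Pow(-8, -1)), Mul(Rational(-1, 22), -8))), Rational(1, 2)) = Pow(Add(-69, Add(Mul(4, Rational(-1, 8)), Rational(4, 11))), Rational(1, 2)) = Pow(Add(-69, Add(Rational(-1, 2), Rational(4, 11))), Rational(1, 2)) = Pow(Add(-69, Rational(-3, 22)), Rational(1, 2)) = Pow(Rational(-1521, 22), Rational(1, 2)) = Mul(Rational(39, 22), I, Pow(22, Rational(1, 2)))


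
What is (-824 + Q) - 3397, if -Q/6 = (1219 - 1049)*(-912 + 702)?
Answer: 209979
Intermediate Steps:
Q = 214200 (Q = -6*(1219 - 1049)*(-912 + 702) = -1020*(-210) = -6*(-35700) = 214200)
(-824 + Q) - 3397 = (-824 + 214200) - 3397 = 213376 - 3397 = 209979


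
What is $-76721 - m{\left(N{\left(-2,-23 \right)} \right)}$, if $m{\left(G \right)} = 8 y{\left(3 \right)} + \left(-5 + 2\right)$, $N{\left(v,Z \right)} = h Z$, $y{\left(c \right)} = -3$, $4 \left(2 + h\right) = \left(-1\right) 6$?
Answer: $-76694$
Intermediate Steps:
$h = - \frac{7}{2}$ ($h = -2 + \frac{\left(-1\right) 6}{4} = -2 + \frac{1}{4} \left(-6\right) = -2 - \frac{3}{2} = - \frac{7}{2} \approx -3.5$)
$N{\left(v,Z \right)} = - \frac{7 Z}{2}$
$m{\left(G \right)} = -27$ ($m{\left(G \right)} = 8 \left(-3\right) + \left(-5 + 2\right) = -24 - 3 = -27$)
$-76721 - m{\left(N{\left(-2,-23 \right)} \right)} = -76721 - -27 = -76721 + 27 = -76694$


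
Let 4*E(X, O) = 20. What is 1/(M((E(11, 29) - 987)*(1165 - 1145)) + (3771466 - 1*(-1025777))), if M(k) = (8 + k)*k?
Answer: 1/390369723 ≈ 2.5617e-9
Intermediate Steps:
E(X, O) = 5 (E(X, O) = (¼)*20 = 5)
M(k) = k*(8 + k)
1/(M((E(11, 29) - 987)*(1165 - 1145)) + (3771466 - 1*(-1025777))) = 1/(((5 - 987)*(1165 - 1145))*(8 + (5 - 987)*(1165 - 1145)) + (3771466 - 1*(-1025777))) = 1/((-982*20)*(8 - 982*20) + (3771466 + 1025777)) = 1/(-19640*(8 - 19640) + 4797243) = 1/(-19640*(-19632) + 4797243) = 1/(385572480 + 4797243) = 1/390369723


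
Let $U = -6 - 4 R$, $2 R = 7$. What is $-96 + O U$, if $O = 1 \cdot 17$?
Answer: $-436$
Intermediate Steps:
$R = \frac{7}{2}$ ($R = \frac{1}{2} \cdot 7 = \frac{7}{2} \approx 3.5$)
$O = 17$
$U = -20$ ($U = -6 - 14 = -20$)
$-96 + O U = -96 + 17 \left(-20\right) = -96 - 340 = -436$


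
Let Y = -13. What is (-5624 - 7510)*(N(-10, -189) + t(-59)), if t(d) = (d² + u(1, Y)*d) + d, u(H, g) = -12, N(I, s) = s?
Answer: -51761094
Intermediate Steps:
t(d) = d² - 11*d (t(d) = (d² - 12*d) + d = d² - 11*d)
(-5624 - 7510)*(N(-10, -189) + t(-59)) = (-5624 - 7510)*(-189 - 59*(-11 - 59)) = -13134*(-189 - 59*(-70)) = -13134*(-189 + 4130) = -13134*3941 = -51761094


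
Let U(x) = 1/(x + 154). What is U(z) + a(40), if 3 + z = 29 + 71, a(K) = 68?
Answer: 17069/251 ≈ 68.004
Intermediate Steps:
z = 97 (z = -3 + (29 + 71) = -3 + 100 = 97)
U(x) = 1/(154 + x)
U(z) + a(40) = 1/(154 + 97) + 68 = 1/251 + 68 = 17069/251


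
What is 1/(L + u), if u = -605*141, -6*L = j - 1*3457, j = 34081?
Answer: -1/90409 ≈ -1.1061e-5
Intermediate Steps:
L = -5104 (L = -(34081 - 1*3457)/6 = -(34081 - 3457)/6 = -1/6*30624 = -5104)
u = -85305
1/(L + u) = 1/(-5104 - 85305) = 1/(-90409) = -1/90409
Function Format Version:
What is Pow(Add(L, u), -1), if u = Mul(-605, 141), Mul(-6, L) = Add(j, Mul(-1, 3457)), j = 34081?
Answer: Rational(-1, 90409) ≈ -1.1061e-5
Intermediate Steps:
L = -5104 (L = Mul(Rational(-1, 6), Add(34081, Mul(-1, 3457))) = Mul(Rational(-1, 6), Add(34081, -3457)) = Mul(Rational(-1, 6), 30624) = -5104)
u = -85305
Pow(Add(L, u), -1) = Pow(Add(-5104, -85305), -1) = Pow(-90409, -1) = Rational(-1, 90409)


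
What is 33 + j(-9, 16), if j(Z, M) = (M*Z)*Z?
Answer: 1329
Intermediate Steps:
j(Z, M) = M*Z²
33 + j(-9, 16) = 33 + 16*(-9)² = 33 + 16*81 = 33 + 1296 = 1329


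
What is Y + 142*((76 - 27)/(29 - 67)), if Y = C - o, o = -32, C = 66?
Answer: -1617/19 ≈ -85.105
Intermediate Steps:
Y = 98 (Y = 66 - 1*(-32) = 66 + 32 = 98)
Y + 142*((76 - 27)/(29 - 67)) = 98 + 142*((76 - 27)/(29 - 67)) = 98 + 142*(49/(-38)) = 98 + 142*(49*(-1/38)) = 98 + 142*(-49/38) = 98 - 3479/19 = -1617/19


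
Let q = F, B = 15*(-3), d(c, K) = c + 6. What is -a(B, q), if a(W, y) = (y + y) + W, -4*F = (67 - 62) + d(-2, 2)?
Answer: 99/2 ≈ 49.500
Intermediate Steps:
d(c, K) = 6 + c
F = -9/4 (F = -((67 - 62) + (6 - 2))/4 = -(5 + 4)/4 = -¼*9 = -9/4 ≈ -2.2500)
B = -45
q = -9/4 ≈ -2.2500
a(W, y) = W + 2*y (a(W, y) = 2*y + W = W + 2*y)
-a(B, q) = -(-45 + 2*(-9/4)) = -(-45 - 9/2) = -1*(-99/2) = 99/2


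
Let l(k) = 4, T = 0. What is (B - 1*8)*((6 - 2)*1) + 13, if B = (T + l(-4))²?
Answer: 45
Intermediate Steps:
B = 16 (B = (0 + 4)² = 4² = 16)
(B - 1*8)*((6 - 2)*1) + 13 = (16 - 1*8)*((6 - 2)*1) + 13 = (16 - 8)*(4*1) + 13 = 8*4 + 13 = 32 + 13 = 45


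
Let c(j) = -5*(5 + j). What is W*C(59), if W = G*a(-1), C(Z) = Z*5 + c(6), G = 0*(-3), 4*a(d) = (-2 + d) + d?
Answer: 0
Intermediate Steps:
a(d) = -½ + d/2 (a(d) = ((-2 + d) + d)/4 = (-2 + 2*d)/4 = -½ + d/2)
G = 0
c(j) = -25 - 5*j
C(Z) = -55 + 5*Z (C(Z) = Z*5 + (-25 - 5*6) = 5*Z + (-25 - 30) = 5*Z - 55 = -55 + 5*Z)
W = 0 (W = 0*(-½ + (½)*(-1)) = 0*(-½ - ½) = 0*(-1) = 0)
W*C(59) = 0*(-55 + 5*59) = 0*(-55 + 295) = 0*240 = 0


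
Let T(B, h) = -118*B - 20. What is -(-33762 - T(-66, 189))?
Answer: 41530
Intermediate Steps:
T(B, h) = -20 - 118*B
-(-33762 - T(-66, 189)) = -(-33762 - (-20 - 118*(-66))) = -(-33762 - (-20 + 7788)) = -(-33762 - 1*7768) = -(-33762 - 7768) = -1*(-41530) = 41530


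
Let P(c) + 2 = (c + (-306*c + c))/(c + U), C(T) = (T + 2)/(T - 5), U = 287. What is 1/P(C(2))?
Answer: -857/498 ≈ -1.7209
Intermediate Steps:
C(T) = (2 + T)/(-5 + T)
P(c) = -2 - 304*c/(287 + c) (P(c) = -2 + (c + (-306*c + c))/(c + 287) = -2 + (c - 305*c)/(287 + c) = -2 + (-304*c)/(287 + c) = -2 - 304*c/(287 + c))
1/P(C(2)) = 1/(2*(-287 - 153*(2 + 2)/(-5 + 2))/(287 + (2 + 2)/(-5 + 2))) = 1/(2*(-287 - 153*4/(-3))/(287 + 4/(-3))) = 1/(2*(-287 - (-51)*4)/(287 - 1/3*4)) = 1/(2*(-287 - 153*(-4/3))/(287 - 4/3)) = 1/(2*(-287 + 204)/(857/3)) = 1/(2*(3/857)*(-83)) = 1/(-498/857) = -857/498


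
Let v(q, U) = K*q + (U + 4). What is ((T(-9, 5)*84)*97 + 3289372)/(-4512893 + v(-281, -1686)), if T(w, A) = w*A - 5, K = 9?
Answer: -720493/1129276 ≈ -0.63801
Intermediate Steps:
v(q, U) = 4 + U + 9*q (v(q, U) = 9*q + (U + 4) = 9*q + (4 + U) = 4 + U + 9*q)
T(w, A) = -5 + A*w (T(w, A) = A*w - 5 = -5 + A*w)
((T(-9, 5)*84)*97 + 3289372)/(-4512893 + v(-281, -1686)) = (((-5 + 5*(-9))*84)*97 + 3289372)/(-4512893 + (4 - 1686 + 9*(-281))) = (((-5 - 45)*84)*97 + 3289372)/(-4512893 + (4 - 1686 - 2529)) = (-50*84*97 + 3289372)/(-4512893 - 4211) = (-4200*97 + 3289372)/(-4517104) = (-407400 + 3289372)*(-1/4517104) = 2881972*(-1/4517104) = -720493/1129276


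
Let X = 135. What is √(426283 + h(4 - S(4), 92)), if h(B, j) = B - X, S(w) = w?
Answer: 2*√106537 ≈ 652.80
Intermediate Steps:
h(B, j) = -135 + B (h(B, j) = B - 1*135 = B - 135 = -135 + B)
√(426283 + h(4 - S(4), 92)) = √(426283 + (-135 + (4 - 1*4))) = √(426283 + (-135 + (4 - 4))) = √(426283 + (-135 + 0)) = √(426283 - 135) = √426148 = 2*√106537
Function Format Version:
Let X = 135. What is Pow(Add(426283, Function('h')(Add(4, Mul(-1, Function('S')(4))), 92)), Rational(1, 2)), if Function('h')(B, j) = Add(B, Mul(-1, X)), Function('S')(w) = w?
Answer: Mul(2, Pow(106537, Rational(1, 2))) ≈ 652.80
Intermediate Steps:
Function('h')(B, j) = Add(-135, B) (Function('h')(B, j) = Add(B, Mul(-1, 135)) = Add(B, -135) = Add(-135, B))
Pow(Add(426283, Function('h')(Add(4, Mul(-1, Function('S')(4))), 92)), Rational(1, 2)) = Pow(Add(426283, Add(-135, Add(4, Mul(-1, 4)))), Rational(1, 2)) = Pow(Add(426283, Add(-135, Add(4, -4))), Rational(1, 2)) = Pow(Add(426283, Add(-135, 0)), Rational(1, 2)) = Pow(Add(426283, -135), Rational(1, 2)) = Pow(426148, Rational(1, 2)) = Mul(2, Pow(106537, Rational(1, 2)))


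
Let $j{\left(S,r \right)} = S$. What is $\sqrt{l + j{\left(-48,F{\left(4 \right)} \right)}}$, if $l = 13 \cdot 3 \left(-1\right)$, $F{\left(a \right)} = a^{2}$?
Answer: $i \sqrt{87} \approx 9.3274 i$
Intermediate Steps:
$l = -39$ ($l = 39 \left(-1\right) = -39$)
$\sqrt{l + j{\left(-48,F{\left(4 \right)} \right)}} = \sqrt{-39 - 48} = \sqrt{-87} = i \sqrt{87}$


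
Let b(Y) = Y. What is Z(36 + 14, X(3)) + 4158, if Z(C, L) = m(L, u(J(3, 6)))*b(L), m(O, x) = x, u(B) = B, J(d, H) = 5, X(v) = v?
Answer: 4173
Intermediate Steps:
Z(C, L) = 5*L
Z(36 + 14, X(3)) + 4158 = 5*3 + 4158 = 15 + 4158 = 4173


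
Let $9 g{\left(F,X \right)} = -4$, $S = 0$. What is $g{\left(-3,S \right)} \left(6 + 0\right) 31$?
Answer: $- \frac{248}{3} \approx -82.667$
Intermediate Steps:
$g{\left(F,X \right)} = - \frac{4}{9}$ ($g{\left(F,X \right)} = \frac{1}{9} \left(-4\right) = - \frac{4}{9}$)
$g{\left(-3,S \right)} \left(6 + 0\right) 31 = - \frac{4 \left(6 + 0\right)}{9} \cdot 31 = \left(- \frac{4}{9}\right) 6 \cdot 31 = \left(- \frac{8}{3}\right) 31 = - \frac{248}{3}$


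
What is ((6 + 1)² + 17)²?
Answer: 4356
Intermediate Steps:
((6 + 1)² + 17)² = (7² + 17)² = (49 + 17)² = 66² = 4356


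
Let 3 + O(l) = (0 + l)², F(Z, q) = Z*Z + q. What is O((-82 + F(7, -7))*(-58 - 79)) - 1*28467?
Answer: 30001930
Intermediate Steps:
F(Z, q) = q + Z² (F(Z, q) = Z² + q = q + Z²)
O(l) = -3 + l² (O(l) = -3 + (0 + l)² = -3 + l²)
O((-82 + F(7, -7))*(-58 - 79)) - 1*28467 = (-3 + ((-82 + (-7 + 7²))*(-58 - 79))²) - 1*28467 = (-3 + ((-82 + (-7 + 49))*(-137))²) - 28467 = (-3 + ((-82 + 42)*(-137))²) - 28467 = (-3 + (-40*(-137))²) - 28467 = (-3 + 5480²) - 28467 = (-3 + 30030400) - 28467 = 30030397 - 28467 = 30001930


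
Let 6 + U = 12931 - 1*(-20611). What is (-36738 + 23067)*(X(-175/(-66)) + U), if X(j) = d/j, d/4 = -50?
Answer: -457439472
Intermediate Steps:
d = -200 (d = 4*(-50) = -200)
X(j) = -200/j
U = 33536 (U = -6 + (12931 - 1*(-20611)) = -6 + (12931 + 20611) = -6 + 33542 = 33536)
(-36738 + 23067)*(X(-175/(-66)) + U) = (-36738 + 23067)*(-200/((-175/(-66))) + 33536) = -13671*(-200/((-175*(-1/66))) + 33536) = -13671*(-200/175/66 + 33536) = -13671*(-200*66/175 + 33536) = -13671*(-528/7 + 33536) = -13671*234224/7 = -457439472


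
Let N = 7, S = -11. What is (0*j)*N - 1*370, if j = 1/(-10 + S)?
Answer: -370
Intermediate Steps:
j = -1/21 (j = 1/(-10 - 11) = 1/(-21) = -1/21 ≈ -0.047619)
(0*j)*N - 1*370 = (0*(-1/21))*7 - 1*370 = 0*7 - 370 = 0 - 370 = -370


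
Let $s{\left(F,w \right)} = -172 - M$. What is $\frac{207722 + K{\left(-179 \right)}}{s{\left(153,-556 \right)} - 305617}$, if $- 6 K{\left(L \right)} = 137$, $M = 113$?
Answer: $- \frac{1246195}{1835412} \approx -0.67897$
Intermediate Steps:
$s{\left(F,w \right)} = -285$ ($s{\left(F,w \right)} = -172 - 113 = -285$)
$K{\left(L \right)} = - \frac{137}{6}$ ($K{\left(L \right)} = \left(- \frac{1}{6}\right) 137 = - \frac{137}{6}$)
$\frac{207722 + K{\left(-179 \right)}}{s{\left(153,-556 \right)} - 305617} = \frac{207722 - \frac{137}{6}}{-285 - 305617} = \frac{1246195}{6 \left(-305902\right)} = \frac{1246195}{6} \left(- \frac{1}{305902}\right) = - \frac{1246195}{1835412}$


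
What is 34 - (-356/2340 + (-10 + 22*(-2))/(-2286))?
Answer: 2535578/74295 ≈ 34.129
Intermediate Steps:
34 - (-356/2340 + (-10 + 22*(-2))/(-2286)) = 34 - (-356*1/2340 + (-10 - 44)*(-1/2286)) = 34 - (-89/585 - 54*(-1/2286)) = 34 - (-89/585 + 3/127) = 34 - 1*(-9548/74295) = 34 + 9548/74295 = 2535578/74295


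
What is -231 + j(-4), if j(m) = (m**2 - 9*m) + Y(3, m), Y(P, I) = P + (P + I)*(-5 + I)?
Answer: -167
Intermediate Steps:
Y(P, I) = P + (-5 + I)*(I + P) (Y(P, I) = P + (I + P)*(-5 + I) = P + (-5 + I)*(I + P))
j(m) = -12 - 11*m + 2*m**2 (j(m) = (m**2 - 9*m) + (m**2 - 5*m - 4*3 + m*3) = (m**2 - 9*m) + (m**2 - 5*m - 12 + 3*m) = (m**2 - 9*m) + (-12 + m**2 - 2*m) = -12 - 11*m + 2*m**2)
-231 + j(-4) = -231 + (-12 - 11*(-4) + 2*(-4)**2) = -231 + (-12 + 44 + 2*16) = -231 + (-12 + 44 + 32) = -231 + 64 = -167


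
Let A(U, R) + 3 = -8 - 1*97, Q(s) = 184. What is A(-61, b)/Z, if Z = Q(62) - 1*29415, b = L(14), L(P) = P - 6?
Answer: 108/29231 ≈ 0.0036947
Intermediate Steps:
L(P) = -6 + P
b = 8 (b = -6 + 14 = 8)
A(U, R) = -108 (A(U, R) = -3 + (-8 - 1*97) = -3 + (-8 - 97) = -3 - 105 = -108)
Z = -29231 (Z = 184 - 1*29415 = 184 - 29415 = -29231)
A(-61, b)/Z = -108/(-29231) = -108*(-1/29231) = 108/29231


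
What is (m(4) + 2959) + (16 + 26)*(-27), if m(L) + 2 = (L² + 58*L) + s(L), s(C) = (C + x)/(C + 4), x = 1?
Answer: 16573/8 ≈ 2071.6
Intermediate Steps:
s(C) = (1 + C)/(4 + C) (s(C) = (C + 1)/(C + 4) = (1 + C)/(4 + C))
m(L) = -2 + L² + 58*L + (1 + L)/(4 + L) (m(L) = -2 + ((L² + 58*L) + (1 + L)/(4 + L)) = -2 + (L² + 58*L + (1 + L)/(4 + L)) = -2 + L² + 58*L + (1 + L)/(4 + L))
(m(4) + 2959) + (16 + 26)*(-27) = ((-7 + 4³ + 62*4² + 231*4)/(4 + 4) + 2959) + (16 + 26)*(-27) = ((-7 + 64 + 62*16 + 924)/8 + 2959) + 42*(-27) = ((-7 + 64 + 992 + 924)/8 + 2959) - 1134 = ((⅛)*1973 + 2959) - 1134 = (1973/8 + 2959) - 1134 = 25645/8 - 1134 = 16573/8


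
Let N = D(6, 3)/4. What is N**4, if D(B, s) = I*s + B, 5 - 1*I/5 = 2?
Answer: 6765201/256 ≈ 26427.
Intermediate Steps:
I = 15 (I = 25 - 5*2 = 25 - 10 = 15)
D(B, s) = B + 15*s (D(B, s) = 15*s + B = B + 15*s)
N = 51/4 (N = (6 + 15*3)/4 = (6 + 45)*(1/4) = 51*(1/4) = 51/4 ≈ 12.750)
N**4 = (51/4)**4 = 6765201/256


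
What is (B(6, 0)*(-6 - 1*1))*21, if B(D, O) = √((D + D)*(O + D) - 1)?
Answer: -147*√71 ≈ -1238.6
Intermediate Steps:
B(D, O) = √(-1 + 2*D*(D + O)) (B(D, O) = √((2*D)*(D + O) - 1) = √(2*D*(D + O) - 1) = √(-1 + 2*D*(D + O)))
(B(6, 0)*(-6 - 1*1))*21 = (√(-1 + 2*6² + 2*6*0)*(-6 - 1*1))*21 = (√(-1 + 2*36 + 0)*(-6 - 1))*21 = (√(-1 + 72 + 0)*(-7))*21 = (√71*(-7))*21 = -7*√71*21 = -147*√71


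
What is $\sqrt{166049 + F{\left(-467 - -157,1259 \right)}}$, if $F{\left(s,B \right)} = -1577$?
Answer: $2 \sqrt{41118} \approx 405.55$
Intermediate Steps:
$\sqrt{166049 + F{\left(-467 - -157,1259 \right)}} = \sqrt{166049 - 1577} = \sqrt{164472} = 2 \sqrt{41118}$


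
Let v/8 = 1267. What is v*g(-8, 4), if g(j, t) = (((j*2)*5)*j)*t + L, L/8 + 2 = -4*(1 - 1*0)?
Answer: 25461632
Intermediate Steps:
v = 10136 (v = 8*1267 = 10136)
L = -48 (L = -16 + 8*(-4*(1 - 1*0)) = -16 + 8*(-4*(1 + 0)) = -16 + 8*(-4*1) = -16 + 8*(-4) = -16 - 32 = -48)
g(j, t) = -48 + 10*t*j² (g(j, t) = (((j*2)*5)*j)*t - 48 = (((2*j)*5)*j)*t - 48 = ((10*j)*j)*t - 48 = (10*j²)*t - 48 = 10*t*j² - 48 = -48 + 10*t*j²)
v*g(-8, 4) = 10136*(-48 + 10*4*(-8)²) = 10136*(-48 + 10*4*64) = 10136*(-48 + 2560) = 10136*2512 = 25461632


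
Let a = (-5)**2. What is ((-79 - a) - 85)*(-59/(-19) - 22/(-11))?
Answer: -18333/19 ≈ -964.89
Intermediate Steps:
a = 25
((-79 - a) - 85)*(-59/(-19) - 22/(-11)) = ((-79 - 1*25) - 85)*(-59/(-19) - 22/(-11)) = ((-79 - 25) - 85)*(-59*(-1/19) - 22*(-1/11)) = (-104 - 85)*(59/19 + 2) = -189*97/19 = -18333/19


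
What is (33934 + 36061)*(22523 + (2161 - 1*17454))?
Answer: 506063850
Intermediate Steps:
(33934 + 36061)*(22523 + (2161 - 1*17454)) = 69995*(22523 + (2161 - 17454)) = 69995*(22523 - 15293) = 69995*7230 = 506063850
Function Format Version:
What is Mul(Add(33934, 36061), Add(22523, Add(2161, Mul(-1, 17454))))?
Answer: 506063850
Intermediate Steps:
Mul(Add(33934, 36061), Add(22523, Add(2161, Mul(-1, 17454)))) = Mul(69995, Add(22523, Add(2161, -17454))) = Mul(69995, Add(22523, -15293)) = Mul(69995, 7230) = 506063850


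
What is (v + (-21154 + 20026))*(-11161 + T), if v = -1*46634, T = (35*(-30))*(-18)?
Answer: -369630118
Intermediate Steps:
T = 18900 (T = -1050*(-18) = 18900)
v = -46634
(v + (-21154 + 20026))*(-11161 + T) = (-46634 + (-21154 + 20026))*(-11161 + 18900) = (-46634 - 1128)*7739 = -47762*7739 = -369630118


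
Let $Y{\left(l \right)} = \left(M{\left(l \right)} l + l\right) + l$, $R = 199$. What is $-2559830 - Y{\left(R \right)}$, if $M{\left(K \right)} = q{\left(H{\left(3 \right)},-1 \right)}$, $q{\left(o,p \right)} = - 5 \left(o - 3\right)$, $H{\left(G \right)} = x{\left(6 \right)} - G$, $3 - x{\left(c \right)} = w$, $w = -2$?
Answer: $-2561223$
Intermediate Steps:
$x{\left(c \right)} = 5$ ($x{\left(c \right)} = 3 - -2 = 3 + 2 = 5$)
$H{\left(G \right)} = 5 - G$
$q{\left(o,p \right)} = 15 - 5 o$ ($q{\left(o,p \right)} = - 5 \left(-3 + o\right) = 15 - 5 o$)
$M{\left(K \right)} = 5$ ($M{\left(K \right)} = 15 - 5 \left(5 - 3\right) = 15 - 10 = 5$)
$Y{\left(l \right)} = 7 l$ ($Y{\left(l \right)} = \left(5 l + l\right) + l = 6 l + l = 7 l$)
$-2559830 - Y{\left(R \right)} = -2559830 - 7 \cdot 199 = -2559830 - 1393 = -2561223$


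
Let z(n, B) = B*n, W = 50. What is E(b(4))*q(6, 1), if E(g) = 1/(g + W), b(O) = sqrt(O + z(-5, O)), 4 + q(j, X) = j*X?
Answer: 25/629 - 2*I/629 ≈ 0.039746 - 0.0031797*I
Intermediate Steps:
q(j, X) = -4 + X*j (q(j, X) = -4 + j*X = -4 + X*j)
b(O) = 2*sqrt(-O) (b(O) = sqrt(O + O*(-5)) = sqrt(O - 5*O) = sqrt(-4*O) = 2*sqrt(-O))
E(g) = 1/(50 + g) (E(g) = 1/(g + 50) = 1/(50 + g))
E(b(4))*q(6, 1) = (-4 + 1*6)/(50 + 2*sqrt(-1*4)) = (-4 + 6)/(50 + 2*sqrt(-4)) = 2/(50 + 2*(2*I)) = 2/(50 + 4*I) = ((50 - 4*I)/2516)*2 = (50 - 4*I)/1258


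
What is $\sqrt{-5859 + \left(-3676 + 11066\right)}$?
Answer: $\sqrt{1531} \approx 39.128$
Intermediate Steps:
$\sqrt{-5859 + \left(-3676 + 11066\right)} = \sqrt{-5859 + 7390} = \sqrt{1531}$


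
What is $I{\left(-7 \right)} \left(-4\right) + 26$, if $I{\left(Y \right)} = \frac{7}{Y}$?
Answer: $30$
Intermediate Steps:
$I{\left(-7 \right)} \left(-4\right) + 26 = \frac{7}{-7} \left(-4\right) + 26 = 7 \left(- \frac{1}{7}\right) \left(-4\right) + 26 = \left(-1\right) \left(-4\right) + 26 = 4 + 26 = 30$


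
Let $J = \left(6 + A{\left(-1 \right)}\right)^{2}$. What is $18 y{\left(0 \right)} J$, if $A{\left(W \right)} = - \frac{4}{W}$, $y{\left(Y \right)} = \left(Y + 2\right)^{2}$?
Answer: $7200$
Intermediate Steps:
$y{\left(Y \right)} = \left(2 + Y\right)^{2}$
$J = 100$ ($J = \left(6 - \frac{4}{-1}\right)^{2} = \left(6 - -4\right)^{2} = \left(6 + 4\right)^{2} = 10^{2} = 100$)
$18 y{\left(0 \right)} J = 18 \left(2 + 0\right)^{2} \cdot 100 = 18 \cdot 2^{2} \cdot 100 = 18 \cdot 4 \cdot 100 = 72 \cdot 100 = 7200$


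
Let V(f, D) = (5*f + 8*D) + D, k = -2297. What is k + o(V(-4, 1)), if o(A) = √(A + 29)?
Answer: -2297 + 3*√2 ≈ -2292.8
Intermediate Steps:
V(f, D) = 5*f + 9*D
o(A) = √(29 + A)
k + o(V(-4, 1)) = -2297 + √(29 + (5*(-4) + 9*1)) = -2297 + √(29 + (-20 + 9)) = -2297 + √(29 - 11) = -2297 + √18 = -2297 + 3*√2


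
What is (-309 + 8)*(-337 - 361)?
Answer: 210098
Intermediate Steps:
(-309 + 8)*(-337 - 361) = -301*(-698) = 210098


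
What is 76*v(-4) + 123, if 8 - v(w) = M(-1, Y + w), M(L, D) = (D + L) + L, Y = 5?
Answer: 807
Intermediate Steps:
M(L, D) = D + 2*L
v(w) = 5 - w (v(w) = 8 - ((5 + w) + 2*(-1)) = 8 - ((5 + w) - 2) = 8 - (3 + w) = 8 + (-3 - w) = 5 - w)
76*v(-4) + 123 = 76*(5 - 1*(-4)) + 123 = 76*(5 + 4) + 123 = 76*9 + 123 = 684 + 123 = 807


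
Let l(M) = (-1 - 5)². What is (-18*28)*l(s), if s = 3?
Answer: -18144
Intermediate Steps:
l(M) = 36 (l(M) = (-6)² = 36)
(-18*28)*l(s) = -18*28*36 = -504*36 = -18144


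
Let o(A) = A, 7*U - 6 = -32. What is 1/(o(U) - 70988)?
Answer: -7/496942 ≈ -1.4086e-5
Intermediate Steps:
U = -26/7 (U = 6/7 + (⅐)*(-32) = 6/7 - 32/7 = -26/7 ≈ -3.7143)
1/(o(U) - 70988) = 1/(-26/7 - 70988) = 1/(-496942/7) = -7/496942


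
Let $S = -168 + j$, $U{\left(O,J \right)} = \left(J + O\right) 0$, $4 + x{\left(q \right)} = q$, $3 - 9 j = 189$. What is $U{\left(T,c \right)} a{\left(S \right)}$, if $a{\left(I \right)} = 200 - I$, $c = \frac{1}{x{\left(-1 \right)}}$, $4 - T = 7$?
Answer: $0$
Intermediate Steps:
$T = -3$ ($T = 4 - 7 = -3$)
$j = - \frac{62}{3}$ ($j = \frac{1}{3} - 21 = - \frac{62}{3} \approx -20.667$)
$x{\left(q \right)} = -4 + q$
$c = - \frac{1}{5}$ ($c = \frac{1}{-4 - 1} = \frac{1}{-5} = - \frac{1}{5} \approx -0.2$)
$U{\left(O,J \right)} = 0$
$S = - \frac{566}{3}$ ($S = -168 - \frac{62}{3} = - \frac{566}{3} \approx -188.67$)
$U{\left(T,c \right)} a{\left(S \right)} = 0 \left(200 - - \frac{566}{3}\right) = 0 \left(200 + \frac{566}{3}\right) = 0 \cdot \frac{1166}{3} = 0$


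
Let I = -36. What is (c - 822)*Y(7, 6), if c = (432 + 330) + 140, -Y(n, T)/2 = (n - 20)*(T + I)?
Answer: -62400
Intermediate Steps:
Y(n, T) = -2*(-36 + T)*(-20 + n) (Y(n, T) = -2*(n - 20)*(T - 36) = -2*(-20 + n)*(-36 + T) = -2*(-36 + T)*(-20 + n))
c = 902 (c = 762 + 140 = 902)
(c - 822)*Y(7, 6) = (902 - 822)*(-1440 + 40*6 + 72*7 - 2*6*7) = 80*(-1440 + 240 + 504 - 84) = 80*(-780) = -62400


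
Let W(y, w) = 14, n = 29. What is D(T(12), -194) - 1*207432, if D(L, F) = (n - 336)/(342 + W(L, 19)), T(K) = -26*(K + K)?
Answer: -73846099/356 ≈ -2.0743e+5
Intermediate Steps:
T(K) = -52*K
D(L, F) = -307/356 (D(L, F) = (29 - 336)/(342 + 14) = -307/356)
D(T(12), -194) - 1*207432 = -307/356 - 1*207432 = -307/356 - 207432 = -73846099/356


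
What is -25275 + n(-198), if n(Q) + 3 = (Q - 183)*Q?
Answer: 50160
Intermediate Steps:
n(Q) = -3 + Q*(-183 + Q) (n(Q) = -3 + (Q - 183)*Q = -3 + (-183 + Q)*Q = -3 + Q*(-183 + Q))
-25275 + n(-198) = -25275 + (-3 + (-198)**2 - 183*(-198)) = -25275 + (-3 + 39204 + 36234) = -25275 + 75435 = 50160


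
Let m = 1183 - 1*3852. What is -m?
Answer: 2669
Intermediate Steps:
m = -2669 (m = 1183 - 3852 = -2669)
-m = -1*(-2669) = 2669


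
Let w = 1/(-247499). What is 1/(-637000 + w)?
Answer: -247499/157656863001 ≈ -1.5699e-6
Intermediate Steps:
w = -1/247499 ≈ -4.0404e-6
1/(-637000 + w) = 1/(-637000 - 1/247499) = 1/(-157656863001/247499) = -247499/157656863001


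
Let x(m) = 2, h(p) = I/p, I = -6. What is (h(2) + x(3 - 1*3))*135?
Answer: -135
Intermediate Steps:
h(p) = -6/p
(h(2) + x(3 - 1*3))*135 = (-6/2 + 2)*135 = (-6*½ + 2)*135 = (-3 + 2)*135 = -1*135 = -135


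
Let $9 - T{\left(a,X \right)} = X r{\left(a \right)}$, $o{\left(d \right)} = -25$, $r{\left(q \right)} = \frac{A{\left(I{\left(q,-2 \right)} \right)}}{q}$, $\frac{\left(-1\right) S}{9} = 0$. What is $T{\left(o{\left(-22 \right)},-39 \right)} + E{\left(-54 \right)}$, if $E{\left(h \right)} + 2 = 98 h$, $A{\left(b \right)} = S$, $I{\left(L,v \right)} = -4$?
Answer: $-5285$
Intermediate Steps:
$S = 0$ ($S = \left(-9\right) 0 = 0$)
$A{\left(b \right)} = 0$
$r{\left(q \right)} = 0$ ($r{\left(q \right)} = \frac{0}{q} = 0$)
$T{\left(a,X \right)} = 9$ ($T{\left(a,X \right)} = 9 - X 0 = 9 - 0 = 9 + 0 = 9$)
$E{\left(h \right)} = -2 + 98 h$
$T{\left(o{\left(-22 \right)},-39 \right)} + E{\left(-54 \right)} = 9 + \left(-2 + 98 \left(-54\right)\right) = 9 - 5294 = -5285$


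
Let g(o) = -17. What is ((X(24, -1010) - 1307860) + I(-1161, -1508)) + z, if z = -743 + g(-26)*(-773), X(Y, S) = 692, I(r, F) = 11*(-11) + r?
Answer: -1296052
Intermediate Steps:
I(r, F) = -121 + r
z = 12398 (z = -743 - 17*(-773) = -743 + 13141 = 12398)
((X(24, -1010) - 1307860) + I(-1161, -1508)) + z = ((692 - 1307860) + (-121 - 1161)) + 12398 = (-1307168 - 1282) + 12398 = -1308450 + 12398 = -1296052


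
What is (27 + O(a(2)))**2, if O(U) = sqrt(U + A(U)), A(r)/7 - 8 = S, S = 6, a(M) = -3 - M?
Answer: (27 + sqrt(93))**2 ≈ 1342.8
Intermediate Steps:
A(r) = 98 (A(r) = 56 + 7*6 = 56 + 42 = 98)
O(U) = sqrt(98 + U) (O(U) = sqrt(U + 98) = sqrt(98 + U))
(27 + O(a(2)))**2 = (27 + sqrt(98 + (-3 - 1*2)))**2 = (27 + sqrt(98 + (-3 - 2)))**2 = (27 + sqrt(98 - 5))**2 = (27 + sqrt(93))**2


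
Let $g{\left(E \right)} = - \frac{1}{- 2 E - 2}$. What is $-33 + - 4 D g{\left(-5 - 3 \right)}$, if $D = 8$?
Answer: $- \frac{215}{7} \approx -30.714$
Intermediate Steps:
$g{\left(E \right)} = - \frac{1}{-2 - 2 E}$
$-33 + - 4 D g{\left(-5 - 3 \right)} = -33 + \left(-4\right) 8 \frac{1}{2 \left(1 - 8\right)} = -33 - 32 \frac{1}{2 \left(1 - 8\right)} = -33 - 32 \frac{1}{2 \left(-7\right)} = -33 - 32 \cdot \frac{1}{2} \left(- \frac{1}{7}\right) = -33 - - \frac{16}{7} = -33 + \frac{16}{7} = - \frac{215}{7}$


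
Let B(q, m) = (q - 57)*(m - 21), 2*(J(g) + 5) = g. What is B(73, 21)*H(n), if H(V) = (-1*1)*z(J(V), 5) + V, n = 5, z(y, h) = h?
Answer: 0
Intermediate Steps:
J(g) = -5 + g/2
B(q, m) = (-57 + q)*(-21 + m)
H(V) = -5 + V (H(V) = -1*1*5 + V = -1*5 + V = -5 + V)
B(73, 21)*H(n) = (1197 - 57*21 - 21*73 + 21*73)*(-5 + 5) = (1197 - 1197 - 1533 + 1533)*0 = 0*0 = 0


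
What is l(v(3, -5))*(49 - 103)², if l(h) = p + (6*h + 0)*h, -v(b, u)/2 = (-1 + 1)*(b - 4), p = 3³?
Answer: 78732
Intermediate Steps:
p = 27
v(b, u) = 0 (v(b, u) = -2*(-1 + 1)*(b - 4) = -0*(-4 + b) = -2*0 = 0)
l(h) = 27 + 6*h² (l(h) = 27 + (6*h + 0)*h = 27 + (6*h)*h = 27 + 6*h²)
l(v(3, -5))*(49 - 103)² = (27 + 6*0²)*(49 - 103)² = (27 + 6*0)*(-54)² = (27 + 0)*2916 = 27*2916 = 78732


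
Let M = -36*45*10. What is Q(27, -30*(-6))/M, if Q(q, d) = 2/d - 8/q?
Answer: 77/4374000 ≈ 1.7604e-5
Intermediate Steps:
Q(q, d) = -8/q + 2/d
M = -16200 (M = -1620*10 = -16200)
Q(27, -30*(-6))/M = (-8/27 + 2/((-30*(-6))))/(-16200) = (-8*1/27 + 2/180)*(-1/16200) = (-8/27 + 2*(1/180))*(-1/16200) = (-8/27 + 1/90)*(-1/16200) = -77/270*(-1/16200) = 77/4374000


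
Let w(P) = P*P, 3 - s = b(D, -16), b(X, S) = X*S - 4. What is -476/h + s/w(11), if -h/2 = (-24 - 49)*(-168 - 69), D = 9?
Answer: 2641249/2093421 ≈ 1.2617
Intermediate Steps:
b(X, S) = -4 + S*X (b(X, S) = S*X - 4 = -4 + S*X)
s = 151 (s = 3 - (-4 - 16*9) = 3 - (-4 - 144) = 3 - 1*(-148) = 3 + 148 = 151)
w(P) = P**2
h = -34602 (h = -2*(-24 - 49)*(-168 - 69) = -(-146)*(-237) = -2*17301 = -34602)
-476/h + s/w(11) = -476/(-34602) + 151/(11**2) = -476*(-1/34602) + 151/121 = 238/17301 + 151*(1/121) = 238/17301 + 151/121 = 2641249/2093421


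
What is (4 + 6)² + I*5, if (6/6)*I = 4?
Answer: 120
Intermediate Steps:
I = 4
(4 + 6)² + I*5 = (4 + 6)² + 4*5 = 10² + 20 = 100 + 20 = 120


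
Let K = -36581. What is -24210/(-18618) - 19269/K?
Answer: 207396042/113510843 ≈ 1.8271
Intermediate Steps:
-24210/(-18618) - 19269/K = -24210/(-18618) - 19269/(-36581) = -24210*(-1/18618) - 19269*(-1/36581) = 4035/3103 + 19269/36581 = 207396042/113510843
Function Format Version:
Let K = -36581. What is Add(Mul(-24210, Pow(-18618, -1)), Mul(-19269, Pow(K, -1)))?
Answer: Rational(207396042, 113510843) ≈ 1.8271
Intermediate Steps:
Add(Mul(-24210, Pow(-18618, -1)), Mul(-19269, Pow(K, -1))) = Add(Mul(-24210, Pow(-18618, -1)), Mul(-19269, Pow(-36581, -1))) = Add(Mul(-24210, Rational(-1, 18618)), Mul(-19269, Rational(-1, 36581))) = Add(Rational(4035, 3103), Rational(19269, 36581)) = Rational(207396042, 113510843)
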